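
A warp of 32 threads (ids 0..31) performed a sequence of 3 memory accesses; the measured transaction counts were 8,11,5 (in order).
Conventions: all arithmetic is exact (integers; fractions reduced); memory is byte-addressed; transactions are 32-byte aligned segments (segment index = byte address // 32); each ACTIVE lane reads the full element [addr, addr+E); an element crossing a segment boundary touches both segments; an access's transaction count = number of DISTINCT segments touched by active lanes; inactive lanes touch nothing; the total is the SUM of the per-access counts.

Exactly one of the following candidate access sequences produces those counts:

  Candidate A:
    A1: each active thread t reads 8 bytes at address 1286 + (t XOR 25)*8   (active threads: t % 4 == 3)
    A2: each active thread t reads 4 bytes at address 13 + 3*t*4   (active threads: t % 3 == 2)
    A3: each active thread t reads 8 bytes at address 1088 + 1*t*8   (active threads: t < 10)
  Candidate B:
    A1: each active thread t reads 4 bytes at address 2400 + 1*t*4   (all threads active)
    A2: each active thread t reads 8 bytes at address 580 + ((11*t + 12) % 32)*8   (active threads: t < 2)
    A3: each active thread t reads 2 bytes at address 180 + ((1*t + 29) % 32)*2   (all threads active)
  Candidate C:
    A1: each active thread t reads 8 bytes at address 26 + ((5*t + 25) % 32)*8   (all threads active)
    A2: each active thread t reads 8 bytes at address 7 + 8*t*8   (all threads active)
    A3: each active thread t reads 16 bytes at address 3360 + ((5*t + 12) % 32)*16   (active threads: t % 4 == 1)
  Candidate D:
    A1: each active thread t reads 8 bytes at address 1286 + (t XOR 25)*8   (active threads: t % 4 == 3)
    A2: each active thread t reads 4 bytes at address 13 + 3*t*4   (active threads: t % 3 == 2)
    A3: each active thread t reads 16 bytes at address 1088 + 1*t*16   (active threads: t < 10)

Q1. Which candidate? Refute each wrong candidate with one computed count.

A: A3 gives 3 transactions, not 5
B: A1 gives 4 transactions, not 8
C: A1 gives 9 transactions, not 8
D: all counts match (8,11,5)

Answer: D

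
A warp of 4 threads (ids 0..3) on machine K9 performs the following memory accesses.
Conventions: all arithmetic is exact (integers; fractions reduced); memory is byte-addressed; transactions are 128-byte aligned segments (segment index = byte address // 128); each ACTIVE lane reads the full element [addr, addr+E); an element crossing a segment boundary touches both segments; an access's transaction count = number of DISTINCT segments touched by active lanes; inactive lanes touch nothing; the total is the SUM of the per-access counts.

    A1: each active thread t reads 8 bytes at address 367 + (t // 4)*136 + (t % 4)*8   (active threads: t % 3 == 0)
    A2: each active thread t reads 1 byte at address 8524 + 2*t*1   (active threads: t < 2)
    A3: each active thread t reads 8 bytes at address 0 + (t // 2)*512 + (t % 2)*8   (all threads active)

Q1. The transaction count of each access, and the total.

A1: 2 transactions
A2: 1 transaction
A3: 2 transactions

Answer: 2,1,2; total 5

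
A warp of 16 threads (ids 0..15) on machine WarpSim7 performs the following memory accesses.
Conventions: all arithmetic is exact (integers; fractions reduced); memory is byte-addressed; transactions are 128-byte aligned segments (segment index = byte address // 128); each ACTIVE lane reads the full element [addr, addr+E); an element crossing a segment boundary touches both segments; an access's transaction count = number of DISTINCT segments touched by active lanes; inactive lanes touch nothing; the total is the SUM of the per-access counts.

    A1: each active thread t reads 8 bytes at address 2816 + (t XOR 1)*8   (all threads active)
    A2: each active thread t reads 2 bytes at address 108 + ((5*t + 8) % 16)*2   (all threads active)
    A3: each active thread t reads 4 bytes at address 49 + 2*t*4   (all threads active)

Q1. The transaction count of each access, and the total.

A1: 1 transaction
A2: 2 transactions
A3: 2 transactions

Answer: 1,2,2; total 5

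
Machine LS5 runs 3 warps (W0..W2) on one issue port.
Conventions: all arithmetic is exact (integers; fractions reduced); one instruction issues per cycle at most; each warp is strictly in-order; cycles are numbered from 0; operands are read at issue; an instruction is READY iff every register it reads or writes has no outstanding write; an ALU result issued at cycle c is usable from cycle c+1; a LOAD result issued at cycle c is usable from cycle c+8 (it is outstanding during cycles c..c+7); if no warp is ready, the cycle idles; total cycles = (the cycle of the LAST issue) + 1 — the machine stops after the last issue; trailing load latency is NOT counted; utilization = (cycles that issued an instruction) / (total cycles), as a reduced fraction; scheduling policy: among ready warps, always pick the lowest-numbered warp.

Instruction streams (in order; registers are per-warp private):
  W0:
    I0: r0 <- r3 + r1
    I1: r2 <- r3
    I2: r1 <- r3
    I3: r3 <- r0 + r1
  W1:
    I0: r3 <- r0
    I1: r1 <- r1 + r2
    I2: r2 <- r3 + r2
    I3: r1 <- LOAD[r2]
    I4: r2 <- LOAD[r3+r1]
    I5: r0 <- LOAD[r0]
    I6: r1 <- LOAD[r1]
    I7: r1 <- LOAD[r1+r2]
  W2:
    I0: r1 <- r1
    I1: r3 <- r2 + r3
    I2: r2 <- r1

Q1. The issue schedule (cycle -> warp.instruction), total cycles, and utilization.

cycle 0: W0.I0
cycle 1: W0.I1
cycle 2: W0.I2
cycle 3: W0.I3
cycle 4: W1.I0
cycle 5: W1.I1
cycle 6: W1.I2
cycle 7: W1.I3
cycle 8: W2.I0
cycle 9: W2.I1
cycle 10: W2.I2
cycle 11: idle
cycle 12: idle
cycle 13: idle
cycle 14: idle
cycle 15: W1.I4
cycle 16: W1.I5
cycle 17: W1.I6
cycle 18: idle
cycle 19: idle
cycle 20: idle
cycle 21: idle
cycle 22: idle
cycle 23: idle
cycle 24: idle
cycle 25: W1.I7

Answer: 26 cycles, utilization 15/26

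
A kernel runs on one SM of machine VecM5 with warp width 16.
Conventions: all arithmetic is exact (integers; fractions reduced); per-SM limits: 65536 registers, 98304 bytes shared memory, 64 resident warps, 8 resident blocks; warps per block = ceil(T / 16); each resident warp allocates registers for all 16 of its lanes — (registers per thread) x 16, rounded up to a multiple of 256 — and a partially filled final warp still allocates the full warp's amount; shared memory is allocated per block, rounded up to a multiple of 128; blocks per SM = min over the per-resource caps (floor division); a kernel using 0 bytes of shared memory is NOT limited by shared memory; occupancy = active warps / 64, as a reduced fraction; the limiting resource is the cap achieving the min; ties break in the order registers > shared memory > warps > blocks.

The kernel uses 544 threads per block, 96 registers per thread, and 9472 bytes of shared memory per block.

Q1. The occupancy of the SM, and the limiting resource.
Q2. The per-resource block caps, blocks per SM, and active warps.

Answer: occupancy 17/32, limited by registers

registers: 1 block
shared memory: 10 blocks
warps: 1 block
blocks: 8 blocks

Answer: 1 block, 34 active warps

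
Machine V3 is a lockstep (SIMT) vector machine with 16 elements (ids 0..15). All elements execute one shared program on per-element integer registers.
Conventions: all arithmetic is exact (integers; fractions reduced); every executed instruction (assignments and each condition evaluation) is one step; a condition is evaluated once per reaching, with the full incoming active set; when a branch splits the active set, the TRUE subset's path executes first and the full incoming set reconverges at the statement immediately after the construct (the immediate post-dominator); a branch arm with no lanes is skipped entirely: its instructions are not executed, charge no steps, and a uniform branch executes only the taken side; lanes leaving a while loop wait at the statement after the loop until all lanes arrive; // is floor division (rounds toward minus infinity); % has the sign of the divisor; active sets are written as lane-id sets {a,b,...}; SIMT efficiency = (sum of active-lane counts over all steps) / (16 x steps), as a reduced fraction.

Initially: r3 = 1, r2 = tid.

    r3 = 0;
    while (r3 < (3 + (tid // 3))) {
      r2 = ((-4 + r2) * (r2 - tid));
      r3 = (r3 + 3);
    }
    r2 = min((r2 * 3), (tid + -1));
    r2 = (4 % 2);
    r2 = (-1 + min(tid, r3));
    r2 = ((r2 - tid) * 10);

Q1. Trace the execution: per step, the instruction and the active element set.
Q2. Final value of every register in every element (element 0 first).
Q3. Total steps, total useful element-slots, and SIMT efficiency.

step 0: r3 <- 0                      {0,1,2,3,4,5,6,7,8,9,10,11,12,13,14,15}
step 1: eval (r3 < (3 + (tid // 3))) {0,1,2,3,4,5,6,7,8,9,10,11,12,13,14,15}
step 2: r2 <- ((-4 + r2) * (r2 - tid)) {0,1,2,3,4,5,6,7,8,9,10,11,12,13,14,15}
step 3: r3 <- (r3 + 3)               {0,1,2,3,4,5,6,7,8,9,10,11,12,13,14,15}
step 4: eval (r3 < (3 + (tid // 3))) {0,1,2,3,4,5,6,7,8,9,10,11,12,13,14,15}
step 5: r2 <- ((-4 + r2) * (r2 - tid)) {3,4,5,6,7,8,9,10,11,12,13,14,15}
step 6: r3 <- (r3 + 3)               {3,4,5,6,7,8,9,10,11,12,13,14,15}
step 7: eval (r3 < (3 + (tid // 3))) {3,4,5,6,7,8,9,10,11,12,13,14,15}
step 8: r2 <- ((-4 + r2) * (r2 - tid)) {12,13,14,15}
step 9: r3 <- (r3 + 3)               {12,13,14,15}
step 10: eval (r3 < (3 + (tid // 3))) {12,13,14,15}
step 11: r2 <- min((r2 * 3), (tid + -1)) {0,1,2,3,4,5,6,7,8,9,10,11,12,13,14,15}
step 12: r2 <- (4 % 2)                {0,1,2,3,4,5,6,7,8,9,10,11,12,13,14,15}
step 13: r2 <- (-1 + min(tid, r3))    {0,1,2,3,4,5,6,7,8,9,10,11,12,13,14,15}
step 14: r2 <- ((r2 - tid) * 10)      {0,1,2,3,4,5,6,7,8,9,10,11,12,13,14,15}

Answer: 15 steps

r3: 3,3,3,6,6,6,6,6,6,6,6,6,9,9,9,9
r2: -10,-10,-10,-10,-10,-10,-10,-20,-30,-40,-50,-60,-40,-50,-60,-70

steps = 15; useful = 195; efficiency = 195/240 = 13/16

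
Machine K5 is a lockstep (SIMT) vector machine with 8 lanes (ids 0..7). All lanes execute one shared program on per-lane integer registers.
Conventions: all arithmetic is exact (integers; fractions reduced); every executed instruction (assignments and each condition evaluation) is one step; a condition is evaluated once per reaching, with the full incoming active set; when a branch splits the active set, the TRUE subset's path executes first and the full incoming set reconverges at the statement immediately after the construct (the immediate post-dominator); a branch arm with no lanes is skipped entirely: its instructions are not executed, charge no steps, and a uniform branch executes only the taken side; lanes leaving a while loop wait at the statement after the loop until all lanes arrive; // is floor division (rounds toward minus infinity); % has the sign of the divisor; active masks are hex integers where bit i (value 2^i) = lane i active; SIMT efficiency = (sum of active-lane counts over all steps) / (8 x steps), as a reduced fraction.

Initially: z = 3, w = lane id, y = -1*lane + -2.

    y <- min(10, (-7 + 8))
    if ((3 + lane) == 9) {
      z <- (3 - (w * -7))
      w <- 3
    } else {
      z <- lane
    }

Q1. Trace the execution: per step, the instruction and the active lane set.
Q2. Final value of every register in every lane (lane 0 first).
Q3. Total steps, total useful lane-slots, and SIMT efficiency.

step 0: y <- min(10, (-7 + 8))       0xff
step 1: eval ((3 + lane) == 9)       0xff
step 2: z <- (3 - (w * -7))          0x40
step 3: w <- 3                       0x40
step 4: z <- lane                    0xbf

Answer: 5 steps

z: 0,1,2,3,4,5,45,7
w: 0,1,2,3,4,5,3,7
y: 1,1,1,1,1,1,1,1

steps = 5; useful = 25; efficiency = 25/40 = 5/8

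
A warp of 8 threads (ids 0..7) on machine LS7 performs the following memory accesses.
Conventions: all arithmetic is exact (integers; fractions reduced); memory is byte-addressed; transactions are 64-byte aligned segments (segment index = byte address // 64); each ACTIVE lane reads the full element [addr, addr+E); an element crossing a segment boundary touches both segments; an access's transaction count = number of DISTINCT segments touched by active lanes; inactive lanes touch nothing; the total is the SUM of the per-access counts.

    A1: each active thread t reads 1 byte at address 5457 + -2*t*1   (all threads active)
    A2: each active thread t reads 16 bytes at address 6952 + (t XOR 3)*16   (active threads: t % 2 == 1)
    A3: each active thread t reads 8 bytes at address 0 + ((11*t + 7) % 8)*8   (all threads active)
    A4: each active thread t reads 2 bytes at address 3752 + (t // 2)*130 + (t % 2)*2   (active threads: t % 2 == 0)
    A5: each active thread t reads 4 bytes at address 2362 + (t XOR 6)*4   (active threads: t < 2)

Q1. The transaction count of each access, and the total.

A1: 1 transaction
A2: 3 transactions
A3: 1 transaction
A4: 4 transactions
A5: 1 transaction

Answer: 1,3,1,4,1; total 10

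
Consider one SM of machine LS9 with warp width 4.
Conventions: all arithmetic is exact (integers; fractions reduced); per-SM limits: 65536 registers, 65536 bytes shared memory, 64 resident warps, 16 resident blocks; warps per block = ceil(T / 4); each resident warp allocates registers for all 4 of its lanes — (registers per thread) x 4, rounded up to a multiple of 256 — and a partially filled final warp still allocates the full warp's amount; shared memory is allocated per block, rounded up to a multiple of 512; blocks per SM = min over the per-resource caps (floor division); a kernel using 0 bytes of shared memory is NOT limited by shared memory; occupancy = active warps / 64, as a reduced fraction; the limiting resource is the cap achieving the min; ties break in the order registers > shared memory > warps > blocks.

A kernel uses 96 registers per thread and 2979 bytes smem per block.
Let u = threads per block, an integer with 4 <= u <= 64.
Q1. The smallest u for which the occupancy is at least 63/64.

Answer: u = 13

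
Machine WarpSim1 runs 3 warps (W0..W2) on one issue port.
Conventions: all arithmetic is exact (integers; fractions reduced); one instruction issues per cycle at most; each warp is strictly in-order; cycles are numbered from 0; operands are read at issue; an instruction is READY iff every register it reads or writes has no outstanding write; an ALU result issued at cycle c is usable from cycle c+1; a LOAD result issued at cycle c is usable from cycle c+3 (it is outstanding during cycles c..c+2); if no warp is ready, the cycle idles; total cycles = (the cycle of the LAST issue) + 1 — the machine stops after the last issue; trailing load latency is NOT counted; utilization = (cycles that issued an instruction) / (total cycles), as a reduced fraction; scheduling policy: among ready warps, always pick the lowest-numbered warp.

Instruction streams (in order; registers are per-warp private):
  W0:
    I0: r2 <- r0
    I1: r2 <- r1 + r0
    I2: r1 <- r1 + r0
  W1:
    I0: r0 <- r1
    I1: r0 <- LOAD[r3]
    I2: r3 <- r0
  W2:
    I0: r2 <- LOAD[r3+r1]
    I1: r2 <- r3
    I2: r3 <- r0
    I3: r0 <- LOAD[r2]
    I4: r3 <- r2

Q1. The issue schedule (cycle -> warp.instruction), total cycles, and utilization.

cycle 0: W0.I0
cycle 1: W0.I1
cycle 2: W0.I2
cycle 3: W1.I0
cycle 4: W1.I1
cycle 5: W2.I0
cycle 6: idle
cycle 7: W1.I2
cycle 8: W2.I1
cycle 9: W2.I2
cycle 10: W2.I3
cycle 11: W2.I4

Answer: 12 cycles, utilization 11/12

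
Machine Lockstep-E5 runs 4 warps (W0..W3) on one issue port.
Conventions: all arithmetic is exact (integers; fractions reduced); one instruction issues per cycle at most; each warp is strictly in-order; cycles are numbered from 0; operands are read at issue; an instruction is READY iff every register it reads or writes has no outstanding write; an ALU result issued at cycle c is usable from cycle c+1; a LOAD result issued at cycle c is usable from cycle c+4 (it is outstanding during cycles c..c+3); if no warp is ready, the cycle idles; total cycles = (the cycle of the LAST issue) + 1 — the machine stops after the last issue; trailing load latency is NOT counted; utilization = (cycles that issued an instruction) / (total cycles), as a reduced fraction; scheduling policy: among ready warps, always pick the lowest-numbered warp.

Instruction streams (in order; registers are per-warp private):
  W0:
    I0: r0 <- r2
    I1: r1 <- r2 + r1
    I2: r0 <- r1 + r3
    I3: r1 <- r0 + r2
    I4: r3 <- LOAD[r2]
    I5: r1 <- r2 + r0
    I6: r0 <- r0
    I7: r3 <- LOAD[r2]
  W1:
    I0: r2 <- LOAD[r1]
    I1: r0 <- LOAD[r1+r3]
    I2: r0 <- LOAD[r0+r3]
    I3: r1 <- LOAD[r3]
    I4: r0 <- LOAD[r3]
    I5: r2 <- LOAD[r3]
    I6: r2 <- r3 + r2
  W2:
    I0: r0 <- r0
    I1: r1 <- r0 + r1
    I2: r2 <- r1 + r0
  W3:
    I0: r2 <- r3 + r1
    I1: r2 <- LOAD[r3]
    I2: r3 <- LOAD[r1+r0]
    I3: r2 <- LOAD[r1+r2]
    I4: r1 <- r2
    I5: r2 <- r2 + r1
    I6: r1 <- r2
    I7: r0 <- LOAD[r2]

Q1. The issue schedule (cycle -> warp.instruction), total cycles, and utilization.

cycle 0: W0.I0
cycle 1: W0.I1
cycle 2: W0.I2
cycle 3: W0.I3
cycle 4: W0.I4
cycle 5: W0.I5
cycle 6: W0.I6
cycle 7: W1.I0
cycle 8: W0.I7
cycle 9: W1.I1
cycle 10: W2.I0
cycle 11: W2.I1
cycle 12: W2.I2
cycle 13: W1.I2
cycle 14: W1.I3
cycle 15: W3.I0
cycle 16: W3.I1
cycle 17: W1.I4
cycle 18: W1.I5
cycle 19: W3.I2
cycle 20: W3.I3
cycle 21: idle
cycle 22: W1.I6
cycle 23: idle
cycle 24: W3.I4
cycle 25: W3.I5
cycle 26: W3.I6
cycle 27: W3.I7

Answer: 28 cycles, utilization 13/14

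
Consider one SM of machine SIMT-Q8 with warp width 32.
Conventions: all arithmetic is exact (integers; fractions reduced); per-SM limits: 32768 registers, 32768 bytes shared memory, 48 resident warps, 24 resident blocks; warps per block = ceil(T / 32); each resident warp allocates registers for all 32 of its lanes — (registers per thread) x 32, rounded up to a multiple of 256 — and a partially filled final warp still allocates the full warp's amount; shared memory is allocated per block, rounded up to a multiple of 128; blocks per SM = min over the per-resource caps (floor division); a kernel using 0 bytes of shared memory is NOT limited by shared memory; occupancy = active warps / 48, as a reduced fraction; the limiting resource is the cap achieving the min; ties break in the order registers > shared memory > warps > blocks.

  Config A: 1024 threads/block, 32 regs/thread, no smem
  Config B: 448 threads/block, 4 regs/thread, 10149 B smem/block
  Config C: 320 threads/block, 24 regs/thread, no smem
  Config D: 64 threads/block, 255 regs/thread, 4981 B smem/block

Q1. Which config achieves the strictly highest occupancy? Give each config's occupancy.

occupancies: A 2/3, B 7/8, C 5/6, D 1/12

Answer: B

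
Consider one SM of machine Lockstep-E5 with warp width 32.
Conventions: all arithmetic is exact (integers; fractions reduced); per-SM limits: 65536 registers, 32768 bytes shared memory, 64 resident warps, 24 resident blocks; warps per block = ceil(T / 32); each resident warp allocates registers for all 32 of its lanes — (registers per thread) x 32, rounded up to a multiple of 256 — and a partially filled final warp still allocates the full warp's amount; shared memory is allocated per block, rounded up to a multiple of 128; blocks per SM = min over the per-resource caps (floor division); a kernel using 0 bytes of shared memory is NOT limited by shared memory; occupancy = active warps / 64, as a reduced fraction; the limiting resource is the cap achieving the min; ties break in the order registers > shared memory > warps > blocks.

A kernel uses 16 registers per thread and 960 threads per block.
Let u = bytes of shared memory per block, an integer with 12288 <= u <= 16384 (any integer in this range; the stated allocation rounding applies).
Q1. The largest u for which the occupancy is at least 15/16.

Answer: u = 16384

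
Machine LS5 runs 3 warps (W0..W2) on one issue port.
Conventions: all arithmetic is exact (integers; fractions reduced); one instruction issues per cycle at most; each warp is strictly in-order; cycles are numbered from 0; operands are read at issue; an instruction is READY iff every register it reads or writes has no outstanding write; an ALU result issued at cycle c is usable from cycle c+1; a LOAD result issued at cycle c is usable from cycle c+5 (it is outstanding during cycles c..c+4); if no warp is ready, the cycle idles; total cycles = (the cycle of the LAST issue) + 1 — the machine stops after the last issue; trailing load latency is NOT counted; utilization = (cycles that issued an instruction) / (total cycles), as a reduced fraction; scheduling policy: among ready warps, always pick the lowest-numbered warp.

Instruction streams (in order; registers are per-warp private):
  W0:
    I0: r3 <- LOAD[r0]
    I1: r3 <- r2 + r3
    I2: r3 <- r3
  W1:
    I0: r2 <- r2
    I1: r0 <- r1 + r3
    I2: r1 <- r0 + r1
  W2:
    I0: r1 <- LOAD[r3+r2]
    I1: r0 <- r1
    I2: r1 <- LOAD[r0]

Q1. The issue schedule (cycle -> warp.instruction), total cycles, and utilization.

cycle 0: W0.I0
cycle 1: W1.I0
cycle 2: W1.I1
cycle 3: W1.I2
cycle 4: W2.I0
cycle 5: W0.I1
cycle 6: W0.I2
cycle 7: idle
cycle 8: idle
cycle 9: W2.I1
cycle 10: W2.I2

Answer: 11 cycles, utilization 9/11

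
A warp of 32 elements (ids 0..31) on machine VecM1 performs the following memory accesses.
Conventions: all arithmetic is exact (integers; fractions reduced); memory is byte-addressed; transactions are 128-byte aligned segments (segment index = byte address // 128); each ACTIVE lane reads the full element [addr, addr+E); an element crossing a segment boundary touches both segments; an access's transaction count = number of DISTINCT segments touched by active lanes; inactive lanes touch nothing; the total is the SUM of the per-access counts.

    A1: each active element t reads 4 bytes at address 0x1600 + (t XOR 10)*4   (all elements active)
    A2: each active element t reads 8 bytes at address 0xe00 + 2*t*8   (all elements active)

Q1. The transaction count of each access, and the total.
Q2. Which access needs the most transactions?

A1: 1 transaction
A2: 4 transactions

Answer: 1,4; total 5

Answer: A2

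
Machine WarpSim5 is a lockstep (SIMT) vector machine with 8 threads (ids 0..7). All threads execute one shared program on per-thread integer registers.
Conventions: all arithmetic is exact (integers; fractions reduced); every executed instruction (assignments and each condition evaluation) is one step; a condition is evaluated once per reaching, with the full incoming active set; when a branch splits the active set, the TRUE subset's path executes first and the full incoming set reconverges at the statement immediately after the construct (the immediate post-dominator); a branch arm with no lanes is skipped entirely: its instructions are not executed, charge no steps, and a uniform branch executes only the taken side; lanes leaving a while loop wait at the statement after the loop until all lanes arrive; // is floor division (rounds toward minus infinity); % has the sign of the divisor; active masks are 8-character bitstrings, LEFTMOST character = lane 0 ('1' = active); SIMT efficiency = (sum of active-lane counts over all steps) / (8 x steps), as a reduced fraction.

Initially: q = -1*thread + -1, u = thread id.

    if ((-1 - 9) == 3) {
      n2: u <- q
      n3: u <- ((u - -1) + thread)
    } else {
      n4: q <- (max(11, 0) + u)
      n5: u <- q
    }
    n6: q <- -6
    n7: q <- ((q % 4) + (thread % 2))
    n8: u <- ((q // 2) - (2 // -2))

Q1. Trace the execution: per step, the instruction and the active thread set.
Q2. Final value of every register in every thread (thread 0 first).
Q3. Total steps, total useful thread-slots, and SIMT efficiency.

step 0: eval ((-1 - 9) == 3)         11111111
step 1: q <- (max(11, 0) + u)        11111111
step 2: u <- q                       11111111
step 3: q <- -6                      11111111
step 4: q <- ((q % 4) + (thread % 2)) 11111111
step 5: u <- ((q // 2) - (2 // -2))  11111111

Answer: 6 steps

q: 2,3,2,3,2,3,2,3
u: 2,2,2,2,2,2,2,2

steps = 6; useful = 48; efficiency = 48/48 = 1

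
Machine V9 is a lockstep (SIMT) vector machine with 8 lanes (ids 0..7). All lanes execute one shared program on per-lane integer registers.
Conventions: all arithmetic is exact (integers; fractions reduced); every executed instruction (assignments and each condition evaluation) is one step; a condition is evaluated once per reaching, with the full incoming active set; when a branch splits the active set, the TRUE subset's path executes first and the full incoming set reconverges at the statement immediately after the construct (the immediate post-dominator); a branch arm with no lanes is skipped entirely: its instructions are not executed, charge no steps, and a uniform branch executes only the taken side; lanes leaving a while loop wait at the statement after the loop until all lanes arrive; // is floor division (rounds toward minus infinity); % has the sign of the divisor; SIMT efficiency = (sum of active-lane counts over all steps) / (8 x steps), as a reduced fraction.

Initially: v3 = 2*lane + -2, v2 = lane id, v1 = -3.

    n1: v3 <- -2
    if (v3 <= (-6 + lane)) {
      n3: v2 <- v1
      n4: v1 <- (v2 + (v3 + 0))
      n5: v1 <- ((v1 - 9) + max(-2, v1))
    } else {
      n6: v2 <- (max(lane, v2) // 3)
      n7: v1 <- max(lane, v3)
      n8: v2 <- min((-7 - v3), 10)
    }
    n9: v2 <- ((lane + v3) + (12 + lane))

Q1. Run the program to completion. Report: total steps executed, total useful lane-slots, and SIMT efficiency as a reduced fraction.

Answer: 9 steps, 48 useful, 2/3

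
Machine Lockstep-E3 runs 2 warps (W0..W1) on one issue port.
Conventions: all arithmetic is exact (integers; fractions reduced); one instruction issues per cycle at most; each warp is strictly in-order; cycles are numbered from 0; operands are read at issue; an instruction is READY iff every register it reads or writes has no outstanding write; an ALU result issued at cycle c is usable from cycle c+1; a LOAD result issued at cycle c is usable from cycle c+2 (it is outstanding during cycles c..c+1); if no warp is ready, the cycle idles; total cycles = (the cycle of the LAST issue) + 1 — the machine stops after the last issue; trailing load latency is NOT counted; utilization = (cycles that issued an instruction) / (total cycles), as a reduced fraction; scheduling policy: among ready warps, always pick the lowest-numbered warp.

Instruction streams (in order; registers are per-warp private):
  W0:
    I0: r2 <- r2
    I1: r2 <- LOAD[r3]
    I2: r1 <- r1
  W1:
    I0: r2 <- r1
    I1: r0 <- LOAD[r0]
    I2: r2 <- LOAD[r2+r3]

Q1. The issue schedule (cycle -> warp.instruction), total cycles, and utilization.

cycle 0: W0.I0
cycle 1: W0.I1
cycle 2: W0.I2
cycle 3: W1.I0
cycle 4: W1.I1
cycle 5: W1.I2

Answer: 6 cycles, utilization 1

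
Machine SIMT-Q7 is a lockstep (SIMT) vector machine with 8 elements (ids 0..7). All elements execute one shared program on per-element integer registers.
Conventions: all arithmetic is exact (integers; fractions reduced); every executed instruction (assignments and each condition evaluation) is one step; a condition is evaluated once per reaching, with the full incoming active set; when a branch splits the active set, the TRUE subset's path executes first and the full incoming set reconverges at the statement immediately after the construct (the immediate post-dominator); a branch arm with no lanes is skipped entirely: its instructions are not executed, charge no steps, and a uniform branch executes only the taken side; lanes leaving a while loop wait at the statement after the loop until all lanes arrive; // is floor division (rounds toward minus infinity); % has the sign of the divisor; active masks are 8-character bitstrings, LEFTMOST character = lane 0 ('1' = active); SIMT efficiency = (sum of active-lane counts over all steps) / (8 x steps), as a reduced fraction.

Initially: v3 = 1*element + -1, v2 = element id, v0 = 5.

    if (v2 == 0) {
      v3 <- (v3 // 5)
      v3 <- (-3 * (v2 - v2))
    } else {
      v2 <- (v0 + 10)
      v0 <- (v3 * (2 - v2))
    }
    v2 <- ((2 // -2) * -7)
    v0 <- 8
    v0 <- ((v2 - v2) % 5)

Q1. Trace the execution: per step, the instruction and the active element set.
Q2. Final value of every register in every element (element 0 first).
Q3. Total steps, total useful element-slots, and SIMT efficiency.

step 0: eval (v2 == 0)               11111111
step 1: v3 <- (v3 // 5)              10000000
step 2: v3 <- (-3 * (v2 - v2))       10000000
step 3: v2 <- (v0 + 10)              01111111
step 4: v0 <- (v3 * (2 - v2))        01111111
step 5: v2 <- ((2 // -2) * -7)       11111111
step 6: v0 <- 8                      11111111
step 7: v0 <- ((v2 - v2) % 5)        11111111

Answer: 8 steps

v3: 0,0,1,2,3,4,5,6
v2: 7,7,7,7,7,7,7,7
v0: 0,0,0,0,0,0,0,0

steps = 8; useful = 48; efficiency = 48/64 = 3/4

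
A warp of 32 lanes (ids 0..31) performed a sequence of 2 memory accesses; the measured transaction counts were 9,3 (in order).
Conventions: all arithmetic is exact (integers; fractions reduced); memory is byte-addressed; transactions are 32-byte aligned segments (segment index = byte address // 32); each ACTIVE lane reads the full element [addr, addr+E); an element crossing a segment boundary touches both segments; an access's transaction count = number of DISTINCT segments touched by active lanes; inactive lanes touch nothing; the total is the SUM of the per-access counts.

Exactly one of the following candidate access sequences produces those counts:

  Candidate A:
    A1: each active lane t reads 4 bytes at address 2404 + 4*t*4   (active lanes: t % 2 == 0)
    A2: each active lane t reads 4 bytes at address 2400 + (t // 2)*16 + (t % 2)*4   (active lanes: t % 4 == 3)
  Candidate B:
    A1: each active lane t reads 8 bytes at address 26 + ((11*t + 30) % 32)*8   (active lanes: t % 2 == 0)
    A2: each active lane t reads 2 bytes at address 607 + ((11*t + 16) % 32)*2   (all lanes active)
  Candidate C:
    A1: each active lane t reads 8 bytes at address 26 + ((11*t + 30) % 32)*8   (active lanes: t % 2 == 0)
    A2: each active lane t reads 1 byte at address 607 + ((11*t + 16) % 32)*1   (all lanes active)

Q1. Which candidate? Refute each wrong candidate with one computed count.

A: A1 gives 16 transactions, not 9
C: A2 gives 2 transactions, not 3
B: all counts match (9,3)

Answer: B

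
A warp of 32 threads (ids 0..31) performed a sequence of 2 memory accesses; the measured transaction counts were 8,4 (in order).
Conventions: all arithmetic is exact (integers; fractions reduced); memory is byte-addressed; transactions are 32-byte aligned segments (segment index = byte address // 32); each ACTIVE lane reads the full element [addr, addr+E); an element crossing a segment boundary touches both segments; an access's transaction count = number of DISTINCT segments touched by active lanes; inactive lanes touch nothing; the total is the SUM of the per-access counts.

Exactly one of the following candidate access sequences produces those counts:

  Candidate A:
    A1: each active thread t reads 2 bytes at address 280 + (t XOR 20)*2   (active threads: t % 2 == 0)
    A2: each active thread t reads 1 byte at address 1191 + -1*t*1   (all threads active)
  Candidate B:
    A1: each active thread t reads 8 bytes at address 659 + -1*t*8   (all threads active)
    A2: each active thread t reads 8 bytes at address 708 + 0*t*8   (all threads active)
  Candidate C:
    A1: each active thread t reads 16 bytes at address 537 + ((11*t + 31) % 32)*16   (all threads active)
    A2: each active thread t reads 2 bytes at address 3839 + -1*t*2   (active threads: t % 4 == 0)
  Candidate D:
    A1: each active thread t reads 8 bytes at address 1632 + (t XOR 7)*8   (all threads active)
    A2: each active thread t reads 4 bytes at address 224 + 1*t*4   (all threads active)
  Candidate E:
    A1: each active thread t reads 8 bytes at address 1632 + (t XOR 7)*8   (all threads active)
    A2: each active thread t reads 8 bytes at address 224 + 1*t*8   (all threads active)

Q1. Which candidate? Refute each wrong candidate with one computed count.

A: A1 gives 3 transactions, not 8
B: A1 gives 9 transactions, not 8
C: A1 gives 17 transactions, not 8
E: A2 gives 8 transactions, not 4
D: all counts match (8,4)

Answer: D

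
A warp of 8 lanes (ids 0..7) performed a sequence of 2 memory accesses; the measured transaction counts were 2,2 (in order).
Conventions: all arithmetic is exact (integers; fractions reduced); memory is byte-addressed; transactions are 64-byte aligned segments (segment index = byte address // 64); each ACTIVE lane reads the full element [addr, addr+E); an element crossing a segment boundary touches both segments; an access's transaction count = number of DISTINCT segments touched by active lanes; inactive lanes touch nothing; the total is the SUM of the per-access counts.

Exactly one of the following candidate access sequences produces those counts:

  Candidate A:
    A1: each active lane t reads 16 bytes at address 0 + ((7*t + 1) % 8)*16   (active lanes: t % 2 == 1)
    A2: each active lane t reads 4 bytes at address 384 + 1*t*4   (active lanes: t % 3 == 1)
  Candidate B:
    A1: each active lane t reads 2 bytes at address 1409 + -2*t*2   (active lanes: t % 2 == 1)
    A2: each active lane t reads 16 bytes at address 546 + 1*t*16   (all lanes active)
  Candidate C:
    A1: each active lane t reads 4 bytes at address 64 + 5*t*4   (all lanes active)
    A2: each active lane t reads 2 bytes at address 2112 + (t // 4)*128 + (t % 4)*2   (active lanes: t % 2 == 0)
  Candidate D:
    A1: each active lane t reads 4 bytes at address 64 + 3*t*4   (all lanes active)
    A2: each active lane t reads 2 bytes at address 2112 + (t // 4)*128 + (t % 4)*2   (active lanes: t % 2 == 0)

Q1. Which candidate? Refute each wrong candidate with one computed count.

A: A2 gives 1 transaction, not 2
B: A1 gives 1 transaction, not 2
C: A1 gives 3 transactions, not 2
D: all counts match (2,2)

Answer: D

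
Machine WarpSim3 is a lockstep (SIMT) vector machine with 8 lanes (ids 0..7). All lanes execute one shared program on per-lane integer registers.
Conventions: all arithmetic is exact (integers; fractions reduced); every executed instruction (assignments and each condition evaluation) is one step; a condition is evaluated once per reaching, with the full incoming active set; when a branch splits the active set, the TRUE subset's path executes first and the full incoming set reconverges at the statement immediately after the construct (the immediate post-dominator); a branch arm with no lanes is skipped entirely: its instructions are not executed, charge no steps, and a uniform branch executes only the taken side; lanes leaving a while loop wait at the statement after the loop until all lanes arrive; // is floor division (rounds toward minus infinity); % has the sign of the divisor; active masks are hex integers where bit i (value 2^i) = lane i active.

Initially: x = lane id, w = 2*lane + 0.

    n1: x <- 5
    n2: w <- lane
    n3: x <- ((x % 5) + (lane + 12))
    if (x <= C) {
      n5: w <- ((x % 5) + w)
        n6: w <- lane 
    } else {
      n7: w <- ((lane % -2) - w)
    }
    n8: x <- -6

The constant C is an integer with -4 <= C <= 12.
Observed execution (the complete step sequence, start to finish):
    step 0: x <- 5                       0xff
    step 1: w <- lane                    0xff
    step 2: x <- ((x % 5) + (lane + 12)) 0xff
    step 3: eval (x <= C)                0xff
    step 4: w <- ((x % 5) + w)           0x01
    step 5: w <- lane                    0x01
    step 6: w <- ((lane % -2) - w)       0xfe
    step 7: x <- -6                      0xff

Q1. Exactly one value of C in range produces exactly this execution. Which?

Answer: C = 12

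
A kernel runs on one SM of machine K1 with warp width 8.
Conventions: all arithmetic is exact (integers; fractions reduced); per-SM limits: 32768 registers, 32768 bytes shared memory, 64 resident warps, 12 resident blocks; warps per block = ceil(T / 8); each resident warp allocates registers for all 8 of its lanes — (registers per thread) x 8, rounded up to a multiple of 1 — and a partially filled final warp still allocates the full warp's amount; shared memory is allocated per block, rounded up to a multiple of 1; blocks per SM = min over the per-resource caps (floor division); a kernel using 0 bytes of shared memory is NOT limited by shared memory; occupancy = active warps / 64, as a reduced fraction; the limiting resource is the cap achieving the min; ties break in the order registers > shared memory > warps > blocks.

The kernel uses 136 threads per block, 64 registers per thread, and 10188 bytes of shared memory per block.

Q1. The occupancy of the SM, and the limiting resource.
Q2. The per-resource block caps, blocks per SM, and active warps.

Answer: occupancy 51/64, limited by registers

registers: 3 blocks
shared memory: 3 blocks
warps: 3 blocks
blocks: 12 blocks

Answer: 3 blocks, 51 active warps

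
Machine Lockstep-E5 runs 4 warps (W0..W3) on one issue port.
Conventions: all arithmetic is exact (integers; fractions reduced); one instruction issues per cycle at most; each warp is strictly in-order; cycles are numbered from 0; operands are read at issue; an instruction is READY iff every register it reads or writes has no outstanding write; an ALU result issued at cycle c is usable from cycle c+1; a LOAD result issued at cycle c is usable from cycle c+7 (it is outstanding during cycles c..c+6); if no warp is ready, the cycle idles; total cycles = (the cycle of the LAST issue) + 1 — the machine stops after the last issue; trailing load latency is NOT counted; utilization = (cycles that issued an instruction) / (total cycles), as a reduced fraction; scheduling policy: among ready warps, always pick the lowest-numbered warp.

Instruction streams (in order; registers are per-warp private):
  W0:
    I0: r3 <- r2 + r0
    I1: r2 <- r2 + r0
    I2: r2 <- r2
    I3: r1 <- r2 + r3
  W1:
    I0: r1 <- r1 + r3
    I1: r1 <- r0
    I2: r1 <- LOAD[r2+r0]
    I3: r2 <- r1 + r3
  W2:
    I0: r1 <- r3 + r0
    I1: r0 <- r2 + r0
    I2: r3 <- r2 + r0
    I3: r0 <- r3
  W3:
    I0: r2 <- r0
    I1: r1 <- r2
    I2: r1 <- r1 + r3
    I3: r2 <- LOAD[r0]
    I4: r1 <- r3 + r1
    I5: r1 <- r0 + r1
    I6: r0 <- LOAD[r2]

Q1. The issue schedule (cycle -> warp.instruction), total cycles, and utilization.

cycle 0: W0.I0
cycle 1: W0.I1
cycle 2: W0.I2
cycle 3: W0.I3
cycle 4: W1.I0
cycle 5: W1.I1
cycle 6: W1.I2
cycle 7: W2.I0
cycle 8: W2.I1
cycle 9: W2.I2
cycle 10: W2.I3
cycle 11: W3.I0
cycle 12: W3.I1
cycle 13: W1.I3
cycle 14: W3.I2
cycle 15: W3.I3
cycle 16: W3.I4
cycle 17: W3.I5
cycle 18: idle
cycle 19: idle
cycle 20: idle
cycle 21: idle
cycle 22: W3.I6

Answer: 23 cycles, utilization 19/23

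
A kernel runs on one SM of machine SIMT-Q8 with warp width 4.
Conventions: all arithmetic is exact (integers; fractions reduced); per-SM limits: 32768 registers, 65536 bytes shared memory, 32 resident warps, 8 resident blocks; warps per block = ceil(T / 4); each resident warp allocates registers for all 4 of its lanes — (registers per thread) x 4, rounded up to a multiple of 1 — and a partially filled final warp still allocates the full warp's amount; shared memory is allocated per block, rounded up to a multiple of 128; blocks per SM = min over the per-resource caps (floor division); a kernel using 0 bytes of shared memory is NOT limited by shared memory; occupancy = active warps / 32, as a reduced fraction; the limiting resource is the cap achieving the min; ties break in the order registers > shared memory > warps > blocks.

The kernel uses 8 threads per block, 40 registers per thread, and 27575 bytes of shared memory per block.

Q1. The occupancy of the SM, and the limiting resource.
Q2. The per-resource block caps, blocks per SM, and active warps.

Answer: occupancy 1/8, limited by shared memory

registers: 102 blocks
shared memory: 2 blocks
warps: 16 blocks
blocks: 8 blocks

Answer: 2 blocks, 4 active warps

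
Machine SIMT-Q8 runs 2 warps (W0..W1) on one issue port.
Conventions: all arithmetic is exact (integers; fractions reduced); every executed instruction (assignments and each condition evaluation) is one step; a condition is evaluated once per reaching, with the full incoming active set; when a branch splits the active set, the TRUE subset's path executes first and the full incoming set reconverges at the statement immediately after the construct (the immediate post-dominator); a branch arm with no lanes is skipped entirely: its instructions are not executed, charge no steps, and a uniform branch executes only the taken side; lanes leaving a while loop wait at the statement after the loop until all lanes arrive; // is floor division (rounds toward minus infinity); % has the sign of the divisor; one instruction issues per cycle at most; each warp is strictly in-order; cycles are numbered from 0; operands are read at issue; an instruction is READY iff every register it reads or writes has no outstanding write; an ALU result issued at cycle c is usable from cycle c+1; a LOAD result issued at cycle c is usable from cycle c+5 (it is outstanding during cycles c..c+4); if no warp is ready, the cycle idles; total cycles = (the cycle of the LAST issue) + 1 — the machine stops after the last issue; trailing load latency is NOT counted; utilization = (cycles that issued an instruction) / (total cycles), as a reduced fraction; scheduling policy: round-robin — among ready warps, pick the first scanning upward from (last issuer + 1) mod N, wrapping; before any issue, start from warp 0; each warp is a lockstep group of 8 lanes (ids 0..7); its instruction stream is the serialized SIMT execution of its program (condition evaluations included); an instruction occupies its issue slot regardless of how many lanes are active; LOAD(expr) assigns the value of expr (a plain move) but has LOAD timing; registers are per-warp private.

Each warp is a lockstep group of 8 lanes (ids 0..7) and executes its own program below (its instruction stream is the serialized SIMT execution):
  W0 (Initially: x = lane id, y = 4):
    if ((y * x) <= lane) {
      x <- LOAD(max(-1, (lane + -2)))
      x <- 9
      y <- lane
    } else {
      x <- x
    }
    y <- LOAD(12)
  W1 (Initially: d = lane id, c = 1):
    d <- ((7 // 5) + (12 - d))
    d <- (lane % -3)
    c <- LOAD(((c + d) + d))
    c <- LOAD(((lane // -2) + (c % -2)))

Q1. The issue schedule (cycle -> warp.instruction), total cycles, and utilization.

cycle 0: W0.I0
cycle 1: W1.I0
cycle 2: W0.I1
cycle 3: W1.I1
cycle 4: W1.I2
cycle 5: idle
cycle 6: idle
cycle 7: W0.I2
cycle 8: W0.I3
cycle 9: W1.I3
cycle 10: W0.I4
cycle 11: W0.I5

Answer: 12 cycles, utilization 5/6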